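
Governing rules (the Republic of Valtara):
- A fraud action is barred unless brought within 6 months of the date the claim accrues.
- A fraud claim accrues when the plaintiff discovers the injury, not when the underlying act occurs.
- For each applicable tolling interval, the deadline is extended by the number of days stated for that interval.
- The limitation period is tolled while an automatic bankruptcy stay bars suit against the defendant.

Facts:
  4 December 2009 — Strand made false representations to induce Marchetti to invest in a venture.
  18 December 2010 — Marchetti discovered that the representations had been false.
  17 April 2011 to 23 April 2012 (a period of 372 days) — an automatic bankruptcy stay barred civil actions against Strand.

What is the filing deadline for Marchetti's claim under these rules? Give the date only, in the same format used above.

24 June 2012

Under the discovery rule, the claim accrued on 18 December 2010, when Marchetti discovered the injury — not on the 4 December 2009 date of the underlying act.
Adding the 6 months base period to 18 December 2010 gives a deadline of 18 June 2011, before any tolling.
Because the automatic bankruptcy stay ran from 17 April 2011 to 23 April 2012, the deadline is extended by 372 days to 24 June 2012.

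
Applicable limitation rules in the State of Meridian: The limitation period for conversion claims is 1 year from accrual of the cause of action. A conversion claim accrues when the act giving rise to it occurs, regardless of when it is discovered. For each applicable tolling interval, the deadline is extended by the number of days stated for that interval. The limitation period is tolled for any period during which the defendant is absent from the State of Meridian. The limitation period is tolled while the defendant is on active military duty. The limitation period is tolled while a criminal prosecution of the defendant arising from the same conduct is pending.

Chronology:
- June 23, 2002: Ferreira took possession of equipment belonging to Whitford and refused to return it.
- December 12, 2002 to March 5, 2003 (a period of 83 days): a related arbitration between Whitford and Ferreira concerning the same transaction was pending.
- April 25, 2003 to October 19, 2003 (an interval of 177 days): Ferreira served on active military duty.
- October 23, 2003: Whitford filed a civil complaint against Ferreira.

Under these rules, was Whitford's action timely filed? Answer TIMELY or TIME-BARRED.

The cause of action accrued on June 23, 2002, the date of the act.
Adding the 1 year base period to June 23, 2002 gives a deadline of June 23, 2003, before any tolling.
The defendant's active military service from April 25, 2003 to October 19, 2003 tolled the period for 177 days, extending the deadline to December 17, 2003.
No stated provision tolls the period for a pending arbitration, so the interval from December 12, 2002 to March 5, 2003 has no effect on the deadline.
The October 23, 2003 filing precedes the December 17, 2003 deadline; the claim is timely.

TIMELY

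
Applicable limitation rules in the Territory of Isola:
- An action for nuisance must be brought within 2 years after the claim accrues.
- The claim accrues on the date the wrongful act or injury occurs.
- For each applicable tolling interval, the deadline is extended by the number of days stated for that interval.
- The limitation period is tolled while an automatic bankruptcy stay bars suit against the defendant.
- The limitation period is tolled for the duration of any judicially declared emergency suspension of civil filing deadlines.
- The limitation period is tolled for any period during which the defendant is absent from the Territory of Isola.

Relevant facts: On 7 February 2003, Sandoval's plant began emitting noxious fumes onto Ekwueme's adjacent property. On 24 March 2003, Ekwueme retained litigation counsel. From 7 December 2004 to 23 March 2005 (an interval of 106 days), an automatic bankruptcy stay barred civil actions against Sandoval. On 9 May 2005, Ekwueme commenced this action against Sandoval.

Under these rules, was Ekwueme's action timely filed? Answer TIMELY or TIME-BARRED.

The claim accrued on 7 February 2003, when the wrongful act occurred.
Adding the 2 years base period to 7 February 2003 gives a deadline of 7 February 2005, before any tolling.
The period was tolled for 106 days by the automatic bankruptcy stay (7 December 2004 to 23 March 2005), pushing the deadline to 24 May 2005.
The other events in the timeline have no effect on the limitation period under the stated rules.
The 9 May 2005 filing precedes the 24 May 2005 deadline; the claim is timely.

TIMELY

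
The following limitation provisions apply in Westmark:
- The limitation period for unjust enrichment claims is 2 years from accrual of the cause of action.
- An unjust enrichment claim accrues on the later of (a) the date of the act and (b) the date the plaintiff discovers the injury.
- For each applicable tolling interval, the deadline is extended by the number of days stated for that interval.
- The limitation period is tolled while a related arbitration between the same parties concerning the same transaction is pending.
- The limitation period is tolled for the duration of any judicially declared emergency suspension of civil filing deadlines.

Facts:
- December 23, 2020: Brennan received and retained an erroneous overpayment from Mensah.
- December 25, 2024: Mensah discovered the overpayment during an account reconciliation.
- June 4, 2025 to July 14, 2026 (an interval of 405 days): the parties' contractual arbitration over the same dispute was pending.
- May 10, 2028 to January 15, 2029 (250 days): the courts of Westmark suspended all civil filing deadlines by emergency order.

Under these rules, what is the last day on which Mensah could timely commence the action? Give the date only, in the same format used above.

Because discovery on December 25, 2024 post-dates the December 23, 2020 act, accrual under the later-of rule falls on December 25, 2024.
2 years from December 25, 2024 is December 25, 2026.
The period was tolled for 405 days by the pending related arbitration (June 4, 2025 to July 14, 2026), pushing the deadline to February 3, 2028.
The emergency suspension of filing deadlines starting May 10, 2028 came too late — the period had run on February 3, 2028 — and so does not extend the deadline.

February 3, 2028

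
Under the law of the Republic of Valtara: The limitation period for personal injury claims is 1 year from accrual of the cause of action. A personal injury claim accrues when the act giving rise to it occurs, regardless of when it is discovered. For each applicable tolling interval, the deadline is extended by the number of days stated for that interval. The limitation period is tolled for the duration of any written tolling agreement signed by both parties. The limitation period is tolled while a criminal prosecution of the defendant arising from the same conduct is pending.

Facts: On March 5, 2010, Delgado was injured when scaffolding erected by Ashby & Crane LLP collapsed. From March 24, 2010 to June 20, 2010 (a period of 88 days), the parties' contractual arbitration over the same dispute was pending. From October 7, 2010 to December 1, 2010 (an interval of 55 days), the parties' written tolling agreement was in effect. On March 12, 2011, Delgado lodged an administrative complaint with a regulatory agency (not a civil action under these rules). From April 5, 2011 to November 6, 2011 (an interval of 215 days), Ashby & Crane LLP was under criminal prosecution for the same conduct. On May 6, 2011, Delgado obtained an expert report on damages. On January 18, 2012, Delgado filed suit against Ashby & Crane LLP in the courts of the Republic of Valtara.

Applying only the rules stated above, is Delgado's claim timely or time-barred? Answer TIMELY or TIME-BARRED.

TIME-BARRED

The cause of action accrued on March 5, 2010, the date of the act.
Adding the 1 year base period to March 5, 2010 gives a deadline of March 5, 2011, before any tolling.
Because the written tolling agreement ran from October 7, 2010 to December 1, 2010, the deadline is extended by 55 days to April 29, 2011.
The pending criminal prosecution from April 5, 2011 to November 6, 2011 tolled the period for 215 days, extending the deadline to November 30, 2011.
Although a pending arbitration ran from March 24, 2010 to June 20, 2010, the stated rules do not make that a tolling event, so it is disregarded.
The other events in the timeline have no effect on the limitation period under the stated rules.
Filing on January 18, 2012 missed the November 30, 2011 deadline — the action is time-barred.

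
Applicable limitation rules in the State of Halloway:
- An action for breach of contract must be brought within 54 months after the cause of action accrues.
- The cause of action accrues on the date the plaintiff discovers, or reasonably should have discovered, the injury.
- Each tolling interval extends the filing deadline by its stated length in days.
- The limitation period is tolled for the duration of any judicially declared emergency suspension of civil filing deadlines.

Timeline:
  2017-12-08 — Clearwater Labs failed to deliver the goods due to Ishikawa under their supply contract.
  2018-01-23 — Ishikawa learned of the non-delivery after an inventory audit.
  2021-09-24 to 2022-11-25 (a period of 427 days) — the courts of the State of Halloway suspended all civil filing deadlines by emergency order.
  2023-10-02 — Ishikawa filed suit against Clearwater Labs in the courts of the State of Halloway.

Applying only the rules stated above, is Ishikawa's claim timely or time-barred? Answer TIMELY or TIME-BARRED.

TIME-BARRED

Under the discovery rule, the claim accrued on 2018-01-23, when Ishikawa discovered the injury — not on the 2017-12-08 date of the underlying act.
The untolled deadline — 54 months after 2018-01-23 — is 2022-07-23.
Because the emergency suspension of filing deadlines ran from 2021-09-24 to 2022-11-25, the deadline is extended by 427 days to 2023-09-23.
The 2023-10-02 filing falls after the 2023-09-23 deadline; the claim is time-barred.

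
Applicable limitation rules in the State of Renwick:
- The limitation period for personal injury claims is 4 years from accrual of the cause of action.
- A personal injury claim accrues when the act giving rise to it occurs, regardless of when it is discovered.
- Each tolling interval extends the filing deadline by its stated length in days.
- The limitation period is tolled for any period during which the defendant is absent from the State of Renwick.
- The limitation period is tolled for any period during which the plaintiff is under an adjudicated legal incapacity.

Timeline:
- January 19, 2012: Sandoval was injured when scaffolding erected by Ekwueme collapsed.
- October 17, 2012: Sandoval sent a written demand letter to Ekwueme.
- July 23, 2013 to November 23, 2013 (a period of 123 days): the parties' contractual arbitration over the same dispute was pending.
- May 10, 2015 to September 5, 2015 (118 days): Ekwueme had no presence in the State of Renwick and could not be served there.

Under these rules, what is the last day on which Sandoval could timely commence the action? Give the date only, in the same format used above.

The limitation period began to run on January 19, 2012.
4 years from January 19, 2012 is January 19, 2016.
The defendant's absence from the jurisdiction from May 10, 2015 to September 5, 2015 tolled the period for 118 days, extending the deadline to May 16, 2016.
No stated provision tolls the period for a pending arbitration, so the interval from July 23, 2013 to November 23, 2013 has no effect on the deadline.
Nothing else in the chronology tolls or restarts the period.

May 16, 2016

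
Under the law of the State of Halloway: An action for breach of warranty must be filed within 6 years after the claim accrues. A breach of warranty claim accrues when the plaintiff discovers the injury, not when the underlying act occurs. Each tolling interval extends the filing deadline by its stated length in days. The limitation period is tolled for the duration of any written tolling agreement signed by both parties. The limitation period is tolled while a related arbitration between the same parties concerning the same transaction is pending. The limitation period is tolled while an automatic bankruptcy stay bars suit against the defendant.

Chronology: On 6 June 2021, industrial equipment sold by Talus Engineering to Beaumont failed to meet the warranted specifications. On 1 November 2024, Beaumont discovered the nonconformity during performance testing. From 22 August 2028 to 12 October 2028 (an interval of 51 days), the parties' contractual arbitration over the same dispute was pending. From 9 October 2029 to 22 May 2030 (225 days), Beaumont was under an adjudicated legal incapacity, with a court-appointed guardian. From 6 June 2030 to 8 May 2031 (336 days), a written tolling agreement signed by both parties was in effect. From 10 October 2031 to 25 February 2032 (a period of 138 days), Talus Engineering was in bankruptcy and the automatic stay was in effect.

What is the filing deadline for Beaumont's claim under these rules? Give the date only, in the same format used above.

Accrual is tied to discovery, so the period began on 1 November 2024 rather than on 6 June 2021 when the act occurred.
The untolled deadline — 6 years after 1 November 2024 — is 1 November 2030.
The period was tolled for 51 days by the pending related arbitration (22 August 2028 to 12 October 2028), pushing the deadline to 22 December 2030.
The period was tolled for 336 days by the written tolling agreement (6 June 2030 to 8 May 2031), pushing the deadline to 23 November 2031.
The automatic bankruptcy stay from 10 October 2031 to 25 February 2032 tolled the period for 138 days, extending the deadline to 9 April 2032.
Although the plaintiff's incapacity ran from 9 October 2029 to 22 May 2030, the stated rules do not make that a tolling event, so it is disregarded.

9 April 2032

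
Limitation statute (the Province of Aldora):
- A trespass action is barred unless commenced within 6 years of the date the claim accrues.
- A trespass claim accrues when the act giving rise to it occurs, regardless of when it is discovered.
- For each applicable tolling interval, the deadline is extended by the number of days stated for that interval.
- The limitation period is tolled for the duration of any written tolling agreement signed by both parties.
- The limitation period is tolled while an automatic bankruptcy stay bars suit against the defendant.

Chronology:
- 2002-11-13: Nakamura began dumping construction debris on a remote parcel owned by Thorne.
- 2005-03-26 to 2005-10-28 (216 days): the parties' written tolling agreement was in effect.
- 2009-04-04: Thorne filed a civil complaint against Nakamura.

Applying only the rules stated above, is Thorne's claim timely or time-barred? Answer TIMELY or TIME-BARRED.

The claim accrued on 2002-11-13, when the wrongful act occurred.
The untolled deadline — 6 years after 2002-11-13 — is 2008-11-13.
The written tolling agreement from 2005-03-26 to 2005-10-28 tolled the period for 216 days, extending the deadline to 2009-06-17.
Filing on 2009-04-04 beat the 2009-06-17 deadline — the action is timely.

TIMELY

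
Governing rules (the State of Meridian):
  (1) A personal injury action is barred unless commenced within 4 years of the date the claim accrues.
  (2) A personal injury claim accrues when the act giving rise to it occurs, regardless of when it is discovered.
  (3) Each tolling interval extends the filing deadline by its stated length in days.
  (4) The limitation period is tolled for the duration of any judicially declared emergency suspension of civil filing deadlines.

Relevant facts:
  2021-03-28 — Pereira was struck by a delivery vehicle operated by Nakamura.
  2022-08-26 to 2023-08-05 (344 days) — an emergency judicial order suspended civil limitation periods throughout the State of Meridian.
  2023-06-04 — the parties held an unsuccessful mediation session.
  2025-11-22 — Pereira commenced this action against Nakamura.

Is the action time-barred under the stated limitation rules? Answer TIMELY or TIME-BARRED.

TIMELY

The claim accrued on 2021-03-28, the date of the act.
Adding the 4 years base period to 2021-03-28 gives a deadline of 2025-03-28, before any tolling.
Because the emergency suspension of filing deadlines ran from 2022-08-26 to 2023-08-05, the deadline is extended by 344 days to 2026-03-07.
Nothing else in the chronology tolls or restarts the period.
The 2025-11-22 filing precedes the 2026-03-07 deadline; the claim is timely.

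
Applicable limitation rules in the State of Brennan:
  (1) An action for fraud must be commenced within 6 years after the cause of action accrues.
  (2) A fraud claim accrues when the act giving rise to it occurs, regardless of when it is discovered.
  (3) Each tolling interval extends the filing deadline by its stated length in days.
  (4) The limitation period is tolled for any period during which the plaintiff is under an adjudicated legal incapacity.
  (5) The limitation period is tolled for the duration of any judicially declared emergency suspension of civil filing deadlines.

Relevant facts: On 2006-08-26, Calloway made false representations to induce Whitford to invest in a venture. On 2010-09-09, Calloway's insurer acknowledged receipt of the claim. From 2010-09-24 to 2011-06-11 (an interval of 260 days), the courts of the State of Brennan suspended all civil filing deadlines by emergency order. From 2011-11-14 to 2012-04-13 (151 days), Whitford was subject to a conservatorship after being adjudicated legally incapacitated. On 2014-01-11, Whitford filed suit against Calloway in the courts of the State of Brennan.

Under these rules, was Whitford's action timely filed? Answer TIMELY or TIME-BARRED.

The claim accrued on 2006-08-26, when the wrongful act occurred.
Adding the 6 years base period to 2006-08-26 gives a deadline of 2012-08-26, before any tolling.
The period was tolled for 260 days by the emergency suspension of filing deadlines (2010-09-24 to 2011-06-11), pushing the deadline to 2013-05-13.
Because the plaintiff's legal incapacity ran from 2011-11-14 to 2012-04-13, the deadline is extended by 151 days to 2013-10-11.
The other events in the timeline have no effect on the limitation period under the stated rules.
Whitford filed on 2014-01-11, after the 2013-10-11 deadline, so the action is time-barred.

TIME-BARRED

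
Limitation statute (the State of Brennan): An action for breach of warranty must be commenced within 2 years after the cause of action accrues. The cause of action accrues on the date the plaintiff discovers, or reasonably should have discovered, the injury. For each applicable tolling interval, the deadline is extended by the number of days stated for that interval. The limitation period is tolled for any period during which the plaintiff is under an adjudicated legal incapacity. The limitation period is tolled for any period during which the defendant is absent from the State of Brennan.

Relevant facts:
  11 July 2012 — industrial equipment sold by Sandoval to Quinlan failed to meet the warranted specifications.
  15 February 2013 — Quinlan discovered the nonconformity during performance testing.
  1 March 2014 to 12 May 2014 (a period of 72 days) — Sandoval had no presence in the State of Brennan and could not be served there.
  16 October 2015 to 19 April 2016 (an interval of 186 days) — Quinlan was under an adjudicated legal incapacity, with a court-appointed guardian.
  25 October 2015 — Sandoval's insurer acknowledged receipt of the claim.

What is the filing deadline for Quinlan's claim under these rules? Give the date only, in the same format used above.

Accrual is tied to discovery, so the period began on 15 February 2013 rather than on 11 July 2012 when the act occurred.
2 years from 15 February 2013 is 15 February 2015.
Because the defendant's absence from the jurisdiction ran from 1 March 2014 to 12 May 2014, the deadline is extended by 72 days to 28 April 2015.
By the time the plaintiff's legal incapacity began on 16 October 2015, the limitation period had already expired on 28 April 2015; that interval cannot revive it.
Nothing else in the chronology tolls or restarts the period.

28 April 2015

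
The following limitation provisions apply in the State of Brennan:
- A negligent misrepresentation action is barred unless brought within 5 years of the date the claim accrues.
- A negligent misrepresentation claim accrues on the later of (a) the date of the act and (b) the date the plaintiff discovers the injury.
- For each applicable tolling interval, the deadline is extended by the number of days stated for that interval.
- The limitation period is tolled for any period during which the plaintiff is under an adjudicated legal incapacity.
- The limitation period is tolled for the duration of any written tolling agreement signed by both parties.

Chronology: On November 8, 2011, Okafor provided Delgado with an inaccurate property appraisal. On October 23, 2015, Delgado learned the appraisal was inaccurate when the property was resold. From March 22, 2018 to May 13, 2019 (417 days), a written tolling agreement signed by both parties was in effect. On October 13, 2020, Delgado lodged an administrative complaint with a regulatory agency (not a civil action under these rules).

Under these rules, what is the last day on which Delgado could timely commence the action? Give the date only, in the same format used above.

Taking the later of the act (November 8, 2011) and discovery (October 23, 2015), the claim accrued on October 23, 2015.
The untolled deadline — 5 years after October 23, 2015 — is October 23, 2020.
The written tolling agreement from March 22, 2018 to May 13, 2019 tolled the period for 417 days, extending the deadline to December 14, 2021.
The other events in the timeline have no effect on the limitation period under the stated rules.

December 14, 2021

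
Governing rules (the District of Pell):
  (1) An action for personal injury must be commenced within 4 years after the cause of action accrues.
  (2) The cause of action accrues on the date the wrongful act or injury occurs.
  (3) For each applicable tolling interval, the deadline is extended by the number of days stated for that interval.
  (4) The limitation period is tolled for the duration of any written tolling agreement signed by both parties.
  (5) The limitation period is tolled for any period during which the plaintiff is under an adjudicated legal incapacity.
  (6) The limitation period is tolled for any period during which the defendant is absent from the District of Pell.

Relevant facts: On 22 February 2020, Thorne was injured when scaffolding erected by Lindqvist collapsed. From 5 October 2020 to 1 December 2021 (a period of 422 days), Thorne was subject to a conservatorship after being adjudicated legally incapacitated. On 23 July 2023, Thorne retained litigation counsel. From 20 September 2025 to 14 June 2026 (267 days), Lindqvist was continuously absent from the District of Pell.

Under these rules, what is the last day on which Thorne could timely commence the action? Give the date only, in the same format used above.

19 April 2025

The cause of action accrued on 22 February 2020, the date of the act.
The untolled deadline — 4 years after 22 February 2020 — is 22 February 2024.
Because the plaintiff's legal incapacity ran from 5 October 2020 to 1 December 2021, the deadline is extended by 422 days to 19 April 2025.
By the time the defendant's absence from the jurisdiction began on 20 September 2025, the limitation period had already expired on 19 April 2025; that interval cannot revive it.
Nothing else in the chronology tolls or restarts the period.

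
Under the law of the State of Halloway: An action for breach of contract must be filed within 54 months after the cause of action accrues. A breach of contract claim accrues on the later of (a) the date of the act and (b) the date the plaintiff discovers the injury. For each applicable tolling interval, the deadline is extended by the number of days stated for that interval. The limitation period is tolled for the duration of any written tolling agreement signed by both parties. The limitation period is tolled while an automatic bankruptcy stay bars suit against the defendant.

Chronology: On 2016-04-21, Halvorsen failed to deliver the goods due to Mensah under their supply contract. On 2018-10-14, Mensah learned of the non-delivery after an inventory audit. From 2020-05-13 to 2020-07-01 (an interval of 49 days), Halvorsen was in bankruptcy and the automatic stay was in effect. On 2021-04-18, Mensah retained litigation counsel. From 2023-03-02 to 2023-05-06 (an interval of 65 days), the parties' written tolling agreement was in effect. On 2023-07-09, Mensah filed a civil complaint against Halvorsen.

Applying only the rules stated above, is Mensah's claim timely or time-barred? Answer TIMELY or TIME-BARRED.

TIMELY

Taking the later of the act (2016-04-21) and discovery (2018-10-14), the claim accrued on 2018-10-14.
The untolled deadline — 54 months after 2018-10-14 — is 2023-04-14.
Because the automatic bankruptcy stay ran from 2020-05-13 to 2020-07-01, the deadline is extended by 49 days to 2023-06-02.
The period was tolled for 65 days by the written tolling agreement (2023-03-02 to 2023-05-06), pushing the deadline to 2023-08-06.
Nothing else in the chronology tolls or restarts the period.
Mensah filed on 2023-07-09, before the 2023-08-06 deadline, so the action is timely.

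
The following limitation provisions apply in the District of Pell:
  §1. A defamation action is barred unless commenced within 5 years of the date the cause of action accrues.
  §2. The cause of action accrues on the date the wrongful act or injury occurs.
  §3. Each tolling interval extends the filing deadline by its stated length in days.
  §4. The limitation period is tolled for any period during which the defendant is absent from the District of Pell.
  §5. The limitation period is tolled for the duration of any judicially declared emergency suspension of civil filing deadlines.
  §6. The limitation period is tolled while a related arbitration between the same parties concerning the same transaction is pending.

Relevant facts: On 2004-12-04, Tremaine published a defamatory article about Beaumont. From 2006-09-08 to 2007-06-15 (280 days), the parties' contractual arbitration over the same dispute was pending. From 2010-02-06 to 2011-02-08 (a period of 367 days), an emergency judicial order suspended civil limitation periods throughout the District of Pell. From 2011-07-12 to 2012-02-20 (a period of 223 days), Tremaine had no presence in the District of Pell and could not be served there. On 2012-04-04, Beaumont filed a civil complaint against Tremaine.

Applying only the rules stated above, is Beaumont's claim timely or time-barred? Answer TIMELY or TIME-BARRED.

The cause of action accrued on 2004-12-04, the date of the act.
Adding the 5 years base period to 2004-12-04 gives a deadline of 2009-12-04, before any tolling.
The period was tolled for 280 days by the pending related arbitration (2006-09-08 to 2007-06-15), pushing the deadline to 2010-09-10.
The emergency suspension of filing deadlines from 2010-02-06 to 2011-02-08 tolled the period for 367 days, extending the deadline to 2011-09-12.
Because the defendant's absence from the jurisdiction ran from 2011-07-12 to 2012-02-20, the deadline is extended by 223 days to 2012-04-22.
Filing on 2012-04-04 beat the 2012-04-22 deadline — the action is timely.

TIMELY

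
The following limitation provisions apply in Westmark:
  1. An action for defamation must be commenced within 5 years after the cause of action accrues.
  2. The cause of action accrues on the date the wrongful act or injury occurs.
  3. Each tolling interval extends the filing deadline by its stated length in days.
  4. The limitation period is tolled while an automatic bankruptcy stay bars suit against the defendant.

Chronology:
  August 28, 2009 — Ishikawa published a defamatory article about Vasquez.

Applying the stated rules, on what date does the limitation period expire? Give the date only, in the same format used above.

The cause of action accrued on August 28, 2009, the date of the act.
5 years from August 28, 2009 is August 28, 2014.

August 28, 2014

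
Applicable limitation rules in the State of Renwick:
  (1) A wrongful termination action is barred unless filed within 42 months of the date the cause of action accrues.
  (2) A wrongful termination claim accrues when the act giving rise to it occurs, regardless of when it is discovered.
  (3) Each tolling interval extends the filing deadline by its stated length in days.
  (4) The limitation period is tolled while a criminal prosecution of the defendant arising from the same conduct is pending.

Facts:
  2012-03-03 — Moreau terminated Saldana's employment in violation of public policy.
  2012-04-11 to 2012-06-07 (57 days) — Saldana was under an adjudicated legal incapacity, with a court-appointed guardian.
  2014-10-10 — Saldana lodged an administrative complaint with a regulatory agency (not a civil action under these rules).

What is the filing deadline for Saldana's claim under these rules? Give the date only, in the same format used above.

The cause of action accrued on 2012-03-03, the date of the act.
Adding the 42 months base period to 2012-03-03 gives a deadline of 2015-09-03, before any tolling.
Although the plaintiff's incapacity ran from 2012-04-11 to 2012-06-07, the stated rules do not make that a tolling event, so it is disregarded.
None of the other events listed affects the running of the period under the stated rules.

2015-09-03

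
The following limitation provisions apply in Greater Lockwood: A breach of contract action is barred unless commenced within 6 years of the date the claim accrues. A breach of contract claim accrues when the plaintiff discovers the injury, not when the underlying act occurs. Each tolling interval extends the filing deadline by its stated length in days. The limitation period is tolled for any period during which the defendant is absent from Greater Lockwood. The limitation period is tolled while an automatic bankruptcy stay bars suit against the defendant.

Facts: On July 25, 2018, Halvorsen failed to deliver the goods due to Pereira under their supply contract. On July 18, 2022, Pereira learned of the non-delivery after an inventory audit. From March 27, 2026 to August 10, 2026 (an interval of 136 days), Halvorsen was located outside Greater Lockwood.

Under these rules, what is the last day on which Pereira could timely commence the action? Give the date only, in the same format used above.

Accrual is tied to discovery, so the period began on July 18, 2022 rather than on July 25, 2018 when the act occurred.
6 years from July 18, 2022 is July 18, 2028.
The defendant's absence from the jurisdiction from March 27, 2026 to August 10, 2026 tolled the period for 136 days, extending the deadline to December 1, 2028.

December 1, 2028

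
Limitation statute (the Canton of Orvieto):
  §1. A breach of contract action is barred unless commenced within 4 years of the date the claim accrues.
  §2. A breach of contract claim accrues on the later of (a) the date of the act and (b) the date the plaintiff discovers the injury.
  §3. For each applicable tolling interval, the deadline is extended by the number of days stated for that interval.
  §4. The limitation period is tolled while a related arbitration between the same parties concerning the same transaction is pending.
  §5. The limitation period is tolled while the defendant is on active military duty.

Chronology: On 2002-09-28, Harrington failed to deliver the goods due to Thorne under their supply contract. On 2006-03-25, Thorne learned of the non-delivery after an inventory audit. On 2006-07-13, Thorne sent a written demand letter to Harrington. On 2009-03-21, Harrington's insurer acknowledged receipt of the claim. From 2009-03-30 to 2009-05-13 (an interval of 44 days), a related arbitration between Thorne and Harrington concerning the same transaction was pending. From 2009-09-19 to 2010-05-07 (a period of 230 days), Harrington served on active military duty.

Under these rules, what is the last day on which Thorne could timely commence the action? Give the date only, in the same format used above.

2010-12-24

The claim accrued on 2006-03-25 — the later of the 2002-09-28 act and the 2006-03-25 discovery.
The untolled deadline — 4 years after 2006-03-25 — is 2010-03-25.
The period was tolled for 44 days by the pending related arbitration (2009-03-30 to 2009-05-13), pushing the deadline to 2010-05-08.
The period was tolled for 230 days by the defendant's active military service (2009-09-19 to 2010-05-07), pushing the deadline to 2010-12-24.
Nothing else in the chronology tolls or restarts the period.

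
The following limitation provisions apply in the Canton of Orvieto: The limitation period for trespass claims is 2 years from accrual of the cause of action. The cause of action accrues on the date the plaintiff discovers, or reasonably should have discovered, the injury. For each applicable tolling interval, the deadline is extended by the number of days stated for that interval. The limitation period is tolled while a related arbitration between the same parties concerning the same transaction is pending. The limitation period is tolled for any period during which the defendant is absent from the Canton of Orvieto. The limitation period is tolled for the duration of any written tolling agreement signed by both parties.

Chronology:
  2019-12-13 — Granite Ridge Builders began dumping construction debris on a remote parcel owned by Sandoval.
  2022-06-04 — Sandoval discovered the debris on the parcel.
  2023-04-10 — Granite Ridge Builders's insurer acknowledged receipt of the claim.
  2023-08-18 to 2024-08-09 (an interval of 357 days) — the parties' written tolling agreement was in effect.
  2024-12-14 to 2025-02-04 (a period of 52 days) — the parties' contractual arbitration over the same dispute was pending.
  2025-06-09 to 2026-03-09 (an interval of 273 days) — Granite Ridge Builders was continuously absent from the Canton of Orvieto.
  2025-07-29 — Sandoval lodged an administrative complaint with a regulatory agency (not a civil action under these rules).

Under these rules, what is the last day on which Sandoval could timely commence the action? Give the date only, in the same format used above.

2026-04-17

Accrual is tied to discovery, so the period began on 2022-06-04 rather than on 2019-12-13 when the act occurred.
Adding the 2 years base period to 2022-06-04 gives a deadline of 2024-06-04, before any tolling.
The period was tolled for 357 days by the written tolling agreement (2023-08-18 to 2024-08-09), pushing the deadline to 2025-05-27.
The pending related arbitration from 2024-12-14 to 2025-02-04 tolled the period for 52 days, extending the deadline to 2025-07-18.
Because the defendant's absence from the jurisdiction ran from 2025-06-09 to 2026-03-09, the deadline is extended by 273 days to 2026-04-17.
None of the other events listed affects the running of the period under the stated rules.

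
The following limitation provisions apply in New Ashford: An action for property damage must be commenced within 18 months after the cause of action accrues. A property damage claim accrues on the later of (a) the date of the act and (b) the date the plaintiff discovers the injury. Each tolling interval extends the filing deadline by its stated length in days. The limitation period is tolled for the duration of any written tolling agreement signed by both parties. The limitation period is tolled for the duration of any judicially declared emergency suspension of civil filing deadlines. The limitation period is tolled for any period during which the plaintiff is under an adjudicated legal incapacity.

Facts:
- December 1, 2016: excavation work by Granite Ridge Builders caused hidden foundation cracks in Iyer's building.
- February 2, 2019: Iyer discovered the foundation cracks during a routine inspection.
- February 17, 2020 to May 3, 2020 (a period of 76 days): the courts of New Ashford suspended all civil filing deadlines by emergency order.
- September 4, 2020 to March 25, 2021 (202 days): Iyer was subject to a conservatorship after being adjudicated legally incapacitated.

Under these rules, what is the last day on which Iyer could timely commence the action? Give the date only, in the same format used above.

The claim accrued on February 2, 2019 — the later of the December 1, 2016 act and the February 2, 2019 discovery.
18 months from February 2, 2019 is August 2, 2020.
Because the emergency suspension of filing deadlines ran from February 17, 2020 to May 3, 2020, the deadline is extended by 76 days to October 17, 2020.
The period was tolled for 202 days by the plaintiff's legal incapacity (September 4, 2020 to March 25, 2021), pushing the deadline to May 7, 2021.

May 7, 2021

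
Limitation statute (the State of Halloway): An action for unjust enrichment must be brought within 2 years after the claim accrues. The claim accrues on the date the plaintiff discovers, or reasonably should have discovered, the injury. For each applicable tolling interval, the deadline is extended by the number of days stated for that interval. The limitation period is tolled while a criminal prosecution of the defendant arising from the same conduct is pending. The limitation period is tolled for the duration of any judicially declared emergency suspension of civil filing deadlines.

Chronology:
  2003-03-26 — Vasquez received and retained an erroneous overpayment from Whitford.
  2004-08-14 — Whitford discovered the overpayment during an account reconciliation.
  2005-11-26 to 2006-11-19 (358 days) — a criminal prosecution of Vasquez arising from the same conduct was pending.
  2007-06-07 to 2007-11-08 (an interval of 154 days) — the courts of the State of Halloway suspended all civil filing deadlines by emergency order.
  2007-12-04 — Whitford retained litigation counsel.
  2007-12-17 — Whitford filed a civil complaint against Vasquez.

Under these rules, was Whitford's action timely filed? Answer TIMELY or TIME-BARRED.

TIMELY

Under the discovery rule, the claim accrued on 2004-08-14, when Whitford discovered the injury — not on the 2003-03-26 date of the underlying act.
2 years from 2004-08-14 is 2006-08-14.
The period was tolled for 358 days by the pending criminal prosecution (2005-11-26 to 2006-11-19), pushing the deadline to 2007-08-07.
The period was tolled for 154 days by the emergency suspension of filing deadlines (2007-06-07 to 2007-11-08), pushing the deadline to 2008-01-08.
None of the other events listed affects the running of the period under the stated rules.
Whitford filed on 2007-12-17, before the 2008-01-08 deadline, so the action is timely.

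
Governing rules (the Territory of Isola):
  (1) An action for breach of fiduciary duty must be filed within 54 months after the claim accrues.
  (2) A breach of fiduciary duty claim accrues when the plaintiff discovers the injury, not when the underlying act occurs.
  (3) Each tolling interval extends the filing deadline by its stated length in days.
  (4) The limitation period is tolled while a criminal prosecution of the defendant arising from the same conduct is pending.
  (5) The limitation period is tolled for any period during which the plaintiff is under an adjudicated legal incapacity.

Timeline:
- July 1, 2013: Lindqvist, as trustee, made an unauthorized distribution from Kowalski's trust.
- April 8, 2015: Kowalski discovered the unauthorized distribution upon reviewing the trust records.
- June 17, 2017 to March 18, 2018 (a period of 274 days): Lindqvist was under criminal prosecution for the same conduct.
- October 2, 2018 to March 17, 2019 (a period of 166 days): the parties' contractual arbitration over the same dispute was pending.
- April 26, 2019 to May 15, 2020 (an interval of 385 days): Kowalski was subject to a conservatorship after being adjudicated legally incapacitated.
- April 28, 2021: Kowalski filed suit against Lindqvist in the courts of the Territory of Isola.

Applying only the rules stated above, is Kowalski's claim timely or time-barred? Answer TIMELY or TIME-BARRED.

TIMELY

Accrual is tied to discovery, so the period began on April 8, 2015 rather than on July 1, 2013 when the act occurred.
Adding the 54 months base period to April 8, 2015 gives a deadline of October 8, 2019, before any tolling.
The pending criminal prosecution from June 17, 2017 to March 18, 2018 tolled the period for 274 days, extending the deadline to July 8, 2020.
The plaintiff's legal incapacity from April 26, 2019 to May 15, 2020 tolled the period for 385 days, extending the deadline to July 28, 2021.
Although a pending arbitration ran from October 2, 2018 to March 17, 2019, the stated rules do not make that a tolling event, so it is disregarded.
The April 28, 2021 filing precedes the July 28, 2021 deadline; the claim is timely.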